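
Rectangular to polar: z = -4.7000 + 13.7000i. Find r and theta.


r = sqrt(22.09+187.69) = sqrt(209.78) = 14.4838
theta = atan2(13.7, -4.7) = 108.9353 degrees

r = 14.4838, theta = 108.9353 degrees


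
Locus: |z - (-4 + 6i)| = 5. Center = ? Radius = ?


|z - z0| = r is a circle with center z0 and radius r.
Center = (-4, 6), radius = 5

Circle with center (-4, 6) and radius 5


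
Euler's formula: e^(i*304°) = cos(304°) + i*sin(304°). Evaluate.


cos(304°) = 0.5592
sin(304°) = -0.8290

e^(i*304°) = 0.5592 - 0.8290i


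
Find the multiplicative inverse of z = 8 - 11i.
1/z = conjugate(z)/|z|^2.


|z|^2 = 64+121 = 185
1/z = (8 + 11i)/185

1/z = 0.0432 + 0.0595i


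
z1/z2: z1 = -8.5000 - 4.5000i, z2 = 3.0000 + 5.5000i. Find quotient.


Conjugate of z2 = 3.0000 - 5.5000i
Numerator: (-8.5000 - 4.5000i)(3.0000 - 5.5000i) = -50.2500 + 33.2500i
Denominator: 3^2 + 5.5^2 = 39.25
Result = (-50.2500 + 33.2500i)/39.25

-1.2803 + 0.8471i


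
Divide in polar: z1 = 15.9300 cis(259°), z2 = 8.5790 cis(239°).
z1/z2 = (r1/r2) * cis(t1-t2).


r = 15.9300 / 8.5790 = 1.8569
theta = 259° - 239° = 20° = 20° (mod 360)

1.8569 cis(20°)


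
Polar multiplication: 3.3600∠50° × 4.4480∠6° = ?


r = 3.3600 * 4.4480 = 14.9453
theta = 50° + 6° = 56° = 56° (mod 360)

14.9453 cis(56°)


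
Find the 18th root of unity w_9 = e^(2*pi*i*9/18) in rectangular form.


Angle = 360*9/18 = 180°
a = cos(180°) = -1.0000
b = sin(180°) = 0

-1.0000 + 0i


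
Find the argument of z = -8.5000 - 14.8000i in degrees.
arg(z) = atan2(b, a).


Re = -8.5, Im = -14.8
arg = atan2(-14.8, -8.5) = -119.8698 degrees

arg(z) = -119.8698 degrees


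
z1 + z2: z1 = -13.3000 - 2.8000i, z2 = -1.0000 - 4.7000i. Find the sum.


Real: -13.3 - 1 = -14.3
Imag: -2.8 - 4.7 = -7.5

-14.3000 - 7.5000i


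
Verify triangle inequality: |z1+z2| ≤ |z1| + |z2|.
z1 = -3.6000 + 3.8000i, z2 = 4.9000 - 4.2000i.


|z1| = sqrt((-3.6)^2 + 3.8^2) = sqrt(27.4) = 5.2345
|z2| = sqrt(4.9^2 + (-4.2)^2) = sqrt(41.65) = 6.4537
z1+z2 = 1.3000 - 0.4000i
|z1+z2| = sqrt(1.85) = 1.3601
|z1|+|z2| = 5.2345 + 6.4537 = 11.6882

|z1+z2| = 1.3601 ≤ |z1|+|z2| = 11.6882 (verified)


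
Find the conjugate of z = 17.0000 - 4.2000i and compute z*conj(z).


z_bar = 17.0000 + 4.2000i
z*z_bar = 17^2 + (-4.2)^2 = 289 + 17.64 = 306.64

z_bar = 17.0000 + 4.2000i, z*z_bar = 306.64


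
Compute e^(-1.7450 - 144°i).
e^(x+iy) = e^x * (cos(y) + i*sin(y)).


e^-1.7450 = 0.17464
cos(-144°) = -0.809
sin(-144°) = -0.5878
Real = 0.17464*(-0.809) = -0.1413
Imag = 0.17464*(-0.5878) = -0.1027

-0.1413 - 0.1027i


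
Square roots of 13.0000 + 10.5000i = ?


|z| = sqrt(169+110.25) = 16.7108
sqrt((|z|+a)/2) = sqrt((16.7108+13)/2) = sqrt(14.8554) = 3.8543
sqrt((|z|-a)/2) = sqrt((16.7108-13)/2) = sqrt(1.8554) = 1.3621

±(3.8543 + 1.3621i) i.e. 3.8543 + 1.3621i and -3.8543 - 1.3621i


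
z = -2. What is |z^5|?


|z| = sqrt(4+0) = sqrt(4) = 2
|z^5| = |z|^5 = 2^5 = 32

|z^5| = 32


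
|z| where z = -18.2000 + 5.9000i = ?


|z| = sqrt((-18.2)^2 + 5.9^2) = sqrt(331.24 + 34.81) = sqrt(366.05) = 19.1324

|z| = 19.1324


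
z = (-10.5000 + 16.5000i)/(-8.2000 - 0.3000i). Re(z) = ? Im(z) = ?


Multiply by conjugate: (-10.5000 + 16.5000i)(-8.2000 + 0.3000i) / ((-8.2)^2 + (-0.3)^2)
Numerator real = -10.5*(-8.2) + 16.5*(-0.3) = 81.15
Numerator imag = 16.5*(-8.2) - (-10.5)*(-0.3) = -138.45
Denominator = 67.33
Re(z) = 81.15/67.33 = 1.2053
Im(z) = -138.45/67.33 = -2.0563

Re(z) = 1.2053, Im(z) = -2.0563


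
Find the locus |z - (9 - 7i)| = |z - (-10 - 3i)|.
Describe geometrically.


Equal distances means the locus is the perpendicular bisector of z1 and z2.
Midpoint = ((9+(-10))/2, (-7+(-3))/2) = (-0.5000, -5.0000)

Perpendicular bisector through (-0.5000, -5.0000)


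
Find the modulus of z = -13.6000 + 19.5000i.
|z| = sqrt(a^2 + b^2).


|z| = sqrt((-13.6)^2 + 19.5^2) = sqrt(184.96 + 380.25) = sqrt(565.21) = 23.7741

|z| = 23.7741


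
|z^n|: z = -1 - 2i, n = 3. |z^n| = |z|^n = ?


|z| = sqrt(1+4) = sqrt(5) = 2.2361
|z^3| = |z|^3 = (sqrt(5))^3 = 5*sqrt(5)

|z^3| = 5*sqrt(5) ≈ 11.1803


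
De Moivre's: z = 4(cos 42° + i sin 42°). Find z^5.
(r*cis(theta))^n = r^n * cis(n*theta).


r^5 = 4^5 = 1024
n*theta = 5*42° = 210° = 210° (mod 360)
a = 1024*cos(210°) = -886.8100
b = 1024*sin(210°) = -512.0000

1024 cis(210°) = -886.8100 - 512.0000i


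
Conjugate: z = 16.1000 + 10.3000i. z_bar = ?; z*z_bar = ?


z_bar = 16.1000 - 10.3000i
z*z_bar = 16.1^2 + 10.3^2 = 259.21 + 106.09 = 365.3

z_bar = 16.1000 - 10.3000i, z*z_bar = 365.3


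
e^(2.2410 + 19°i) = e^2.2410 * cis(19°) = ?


e^2.2410 = 9.40273
cos(19°) = 0.94552
sin(19°) = 0.32557
Real = 9.40273*0.94552 = 8.8905
Imag = 9.40273*0.32557 = 3.0612

8.8905 + 3.0612i


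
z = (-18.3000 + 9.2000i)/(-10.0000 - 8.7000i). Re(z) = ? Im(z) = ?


Multiply by conjugate: (-18.3000 + 9.2000i)(-10.0000 + 8.7000i) / ((-10)^2 + (-8.7)^2)
Numerator real = -18.3*(-10) + 9.2*(-8.7) = 102.96
Numerator imag = 9.2*(-10) - (-18.3)*(-8.7) = -251.21
Denominator = 175.69
Re(z) = 102.96/175.69 = 0.5860
Im(z) = -251.21/175.69 = -1.4298

Re(z) = 0.5860, Im(z) = -1.4298


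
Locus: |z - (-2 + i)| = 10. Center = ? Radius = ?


|z - z0| = r is a circle with center z0 and radius r.
Center = (-2, 1), radius = 10

Circle with center (-2, 1) and radius 10


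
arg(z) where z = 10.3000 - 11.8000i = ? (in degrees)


Re = 10.3, Im = -11.8
arg = atan2(-11.8, 10.3) = -48.8829 degrees

arg(z) = -48.8829 degrees


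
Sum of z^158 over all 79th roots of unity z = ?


The roots are w_k = w^k with w = e^(2*pi*i/79), and (w^k)^158 = (w^158)^k.
So S = 1 + u + u^2 + ... + u^(78) with u = w^158.
158 = 2*79 + 0, so 158 is a multiple of 79 and u = (w^79)^2 = 1.
Every one of the 79 terms equals 1: S = 79

S = 79


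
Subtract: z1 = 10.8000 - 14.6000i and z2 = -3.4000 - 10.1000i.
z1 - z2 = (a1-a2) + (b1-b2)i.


Real: 10.8 + 3.4 = 14.2
Imag: -14.6 + 10.1 = -4.5

14.2000 - 4.5000i


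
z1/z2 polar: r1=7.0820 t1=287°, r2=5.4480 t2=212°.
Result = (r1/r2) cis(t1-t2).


r = 7.0820 / 5.4480 = 1.2999
theta = 287° - 212° = 75° = 75° (mod 360)

1.2999 cis(75°)


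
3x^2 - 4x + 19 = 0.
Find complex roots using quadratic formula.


disc = (-4)^2 - 4*3*19 = 16 - 228 = -212
sqrt(|disc|) = sqrt(212) = 14.5602
Real part = 4/(2*3) = 0.6667
Imag part = 14.5602/(2*3) = 2.4267

0.6667 ± 2.4267i


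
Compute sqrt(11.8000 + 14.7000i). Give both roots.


|z| = sqrt(139.24+216.09) = 18.8502
sqrt((|z|+a)/2) = sqrt((18.8502+11.8)/2) = sqrt(15.3251) = 3.9147
sqrt((|z|-a)/2) = sqrt((18.8502-11.8)/2) = sqrt(3.5251) = 1.8775

±(3.9147 + 1.8775i) i.e. 3.9147 + 1.8775i and -3.9147 - 1.8775i


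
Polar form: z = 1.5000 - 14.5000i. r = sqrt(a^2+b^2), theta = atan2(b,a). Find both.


r = sqrt(2.25+210.25) = sqrt(212.5) = 14.5774
theta = atan2(-14.5, 1.5) = -84.0939 degrees

r = 14.5774, theta = -84.0939 degrees


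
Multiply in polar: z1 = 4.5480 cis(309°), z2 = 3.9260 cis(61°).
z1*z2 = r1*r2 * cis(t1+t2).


r = 4.5480 * 3.9260 = 17.8554
theta = 309° + 61° = 370° = 10° (mod 360)

17.8554 cis(10°)


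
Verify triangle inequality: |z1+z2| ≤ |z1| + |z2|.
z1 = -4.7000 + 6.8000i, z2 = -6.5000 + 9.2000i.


|z1| = sqrt((-4.7)^2 + 6.8^2) = sqrt(68.33) = 8.2662
|z2| = sqrt((-6.5)^2 + 9.2^2) = sqrt(126.89) = 11.2645
z1+z2 = -11.2000 + 16.0000i
|z1+z2| = sqrt(381.44) = 19.5305
|z1|+|z2| = 8.2662 + 11.2645 = 19.5307

|z1+z2| = 19.5305 ≤ |z1|+|z2| = 19.5307 (verified)


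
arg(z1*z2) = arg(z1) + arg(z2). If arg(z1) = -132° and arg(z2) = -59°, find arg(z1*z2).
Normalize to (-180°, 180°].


arg(z1*z2) = -132° - 59° = -191°
Normalized to (-180°, 180°]: 169°

169°


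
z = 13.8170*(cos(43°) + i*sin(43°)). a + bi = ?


a = 13.8170*cos(43°) = 13.8170*0.73135 = 10.1051
b = 13.8170*sin(43°) = 13.8170*0.682 = 9.4232

10.1051 + 9.4232i


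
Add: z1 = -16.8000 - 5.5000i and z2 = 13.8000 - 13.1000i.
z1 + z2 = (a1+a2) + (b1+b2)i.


Real: -16.8 + 13.8 = -3
Imag: -5.5 - 13.1 = -18.6

-3.0000 - 18.6000i


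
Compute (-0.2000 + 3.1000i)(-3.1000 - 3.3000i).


Real = -0.2*(-3.1) - 3.1*(-3.3) = 0.62 - (-10.23) = 10.85
Imag = -0.2*(-3.3) - (3.1)*3.1 = 0.66 - (9.61) = -8.95

10.8500 - 8.9500i


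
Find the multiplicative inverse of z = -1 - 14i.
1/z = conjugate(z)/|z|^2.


|z|^2 = 1+196 = 197
1/z = (-1 + 14i)/197

1/z = -0.0051 + 0.0711i


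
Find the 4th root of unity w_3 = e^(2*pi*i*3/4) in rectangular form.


Angle = 360*3/4 = 270°
a = cos(270°) = 0
b = sin(270°) = -1.0000

0 - 1.0000i


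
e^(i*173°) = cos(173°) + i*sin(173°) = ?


cos(173°) = -0.9925
sin(173°) = 0.1219

e^(i*173°) = -0.9925 + 0.1219i


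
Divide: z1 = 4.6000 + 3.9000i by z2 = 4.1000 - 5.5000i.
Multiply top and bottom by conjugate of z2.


Conjugate of z2 = 4.1000 + 5.5000i
Numerator: (4.6000 + 3.9000i)(4.1000 + 5.5000i) = -2.5900 + 41.2900i
Denominator: 4.1^2 + (-5.5)^2 = 47.06
Result = (-2.5900 + 41.2900i)/47.06

-0.0550 + 0.8774i


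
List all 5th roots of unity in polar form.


The 5th roots of unity are cis(360k/5°) for k=0..4
Angle step = 360/5 = 72°
Primitive root: cis(72°)
Primitive root = 0.3090 + 0.9511i

5 roots at angles: 0°, 72°, 144°, 216°, 288°


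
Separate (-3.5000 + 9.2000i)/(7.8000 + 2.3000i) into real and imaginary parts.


Multiply by conjugate: (-3.5000 + 9.2000i)(7.8000 - 2.3000i) / (7.8^2 + 2.3^2)
Numerator real = -3.5*7.8 + 9.2*2.3 = -6.14
Numerator imag = 9.2*7.8 - (-3.5)*2.3 = 79.81
Denominator = 66.13
Re(z) = -6.14/66.13 = -0.0928
Im(z) = 79.81/66.13 = 1.2069

Re(z) = -0.0928, Im(z) = 1.2069


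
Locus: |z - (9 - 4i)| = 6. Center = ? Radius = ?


|z - z0| = r is a circle with center z0 and radius r.
Center = (9, -4), radius = 6

Circle with center (9, -4) and radius 6


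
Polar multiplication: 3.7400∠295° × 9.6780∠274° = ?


r = 3.7400 * 9.6780 = 36.1957
theta = 295° + 274° = 569° = 209° (mod 360)

36.1957 cis(209°)


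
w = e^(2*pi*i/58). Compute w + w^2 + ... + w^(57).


With w = e^(2*pi*i/58), all 58 of the 58th roots of unity w^0 = 1, w, ..., w^(57) sum to 0: 1 + w + ... + w^(57) = (1 - w^58)/(1 - w) = 0 since w^58 = 1, w ≠ 1.
Removing the root 1: w + w^2 + ... + w^(57) = 0 - 1 = -1

Sum = -1


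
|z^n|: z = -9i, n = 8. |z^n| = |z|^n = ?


|z| = sqrt(0+81) = sqrt(81) = 9
|z^8| = |z|^8 = 9^8 = 43046721

|z^8| = 43046721


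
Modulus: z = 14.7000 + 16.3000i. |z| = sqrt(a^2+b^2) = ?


|z| = sqrt(14.7^2 + 16.3^2) = sqrt(216.09 + 265.69) = sqrt(481.78) = 21.9495

|z| = 21.9495


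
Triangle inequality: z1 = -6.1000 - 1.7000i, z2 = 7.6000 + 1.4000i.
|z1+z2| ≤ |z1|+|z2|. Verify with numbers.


|z1| = sqrt((-6.1)^2 + (-1.7)^2) = sqrt(40.1) = 6.3325
|z2| = sqrt(7.6^2 + 1.4^2) = sqrt(59.72) = 7.7279
z1+z2 = 1.5000 - 0.3000i
|z1+z2| = sqrt(2.34) = 1.5297
|z1|+|z2| = 6.3325 + 7.7279 = 14.0604

|z1+z2| = 1.5297 ≤ |z1|+|z2| = 14.0604 (verified)


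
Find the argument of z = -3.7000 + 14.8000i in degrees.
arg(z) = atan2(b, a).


Re = -3.7, Im = 14.8
arg = atan2(14.8, -3.7) = 104.0362 degrees

arg(z) = 104.0362 degrees


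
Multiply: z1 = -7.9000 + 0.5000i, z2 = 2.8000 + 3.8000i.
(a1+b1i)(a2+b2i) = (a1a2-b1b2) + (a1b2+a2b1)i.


Real = -7.9*2.8 - 0.5*3.8 = -22.12 - 1.9 = -24.02
Imag = -7.9*3.8 + 2.8*0.5 = -30.02 + 1.4 = -28.62

-24.0200 - 28.6200i


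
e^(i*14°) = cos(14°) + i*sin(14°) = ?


cos(14°) = 0.9703
sin(14°) = 0.2419

e^(i*14°) = 0.9703 + 0.2419i


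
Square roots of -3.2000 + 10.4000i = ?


|z| = sqrt(10.24+108.16) = 10.8812
sqrt((|z|+a)/2) = sqrt((10.8812+(-3.2))/2) = sqrt(3.8406) = 1.9597
sqrt((|z|-a)/2) = sqrt((10.8812-(-3.2))/2) = sqrt(7.0406) = 2.6534

±(1.9597 + 2.6534i) i.e. 1.9597 + 2.6534i and -1.9597 - 2.6534i


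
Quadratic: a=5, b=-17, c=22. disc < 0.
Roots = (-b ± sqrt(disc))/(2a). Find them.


disc = (-17)^2 - 4*5*22 = 289 - 440 = -151
sqrt(|disc|) = sqrt(151) = 12.2882
Real part = 17/(2*5) = 1.7000
Imag part = 12.2882/(2*5) = 1.2288

1.7000 ± 1.2288i


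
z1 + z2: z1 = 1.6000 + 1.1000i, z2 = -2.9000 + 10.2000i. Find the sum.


Real: 1.6 - 2.9 = -1.3
Imag: 1.1 + 10.2 = 11.3

-1.3000 + 11.3000i


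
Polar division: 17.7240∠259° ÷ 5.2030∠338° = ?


r = 17.7240 / 5.2030 = 3.4065
theta = 259° - 338° = -79° = 281° (mod 360)

3.4065 cis(281°)


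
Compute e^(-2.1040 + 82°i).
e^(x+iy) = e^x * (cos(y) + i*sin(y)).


e^-2.1040 = 0.1220
cos(82°) = 0.1392
sin(82°) = 0.9903
Real = 0.1220*0.1392 = 0.0170
Imag = 0.1220*0.9903 = 0.1208

0.0170 + 0.1208i


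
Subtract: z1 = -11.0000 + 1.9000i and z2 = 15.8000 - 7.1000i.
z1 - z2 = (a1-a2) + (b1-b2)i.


Real: -11 - 15.8 = -26.8
Imag: 1.9 + 7.1 = 9

-26.8000 + 9.0000i


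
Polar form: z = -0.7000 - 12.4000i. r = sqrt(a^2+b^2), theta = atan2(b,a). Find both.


r = sqrt(0.49+153.76) = sqrt(154.25) = 12.4197
theta = atan2(-12.4, -0.7) = -93.2310 degrees

r = 12.4197, theta = -93.2310 degrees


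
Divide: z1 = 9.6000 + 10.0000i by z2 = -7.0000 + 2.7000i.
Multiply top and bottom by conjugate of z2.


Conjugate of z2 = -7.0000 - 2.7000i
Numerator: (9.6000 + 10.0000i)(-7.0000 - 2.7000i) = -40.2000 - 95.9200i
Denominator: (-7)^2 + 2.7^2 = 56.29
Result = (-40.2000 - 95.9200i)/56.29

-0.7142 - 1.7040i


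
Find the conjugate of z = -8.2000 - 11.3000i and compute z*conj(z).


z_bar = -8.2000 + 11.3000i
z*z_bar = (-8.2)^2 + (-11.3)^2 = 67.24 + 127.69 = 194.93

z_bar = -8.2000 + 11.3000i, z*z_bar = 194.93


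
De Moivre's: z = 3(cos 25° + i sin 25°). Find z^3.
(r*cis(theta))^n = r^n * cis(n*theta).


r^3 = 3^3 = 27
n*theta = 3*25° = 75° = 75° (mod 360)
a = 27*cos(75°) = 6.9881
b = 27*sin(75°) = 26.0800

27 cis(75°) = 6.9881 + 26.0800i


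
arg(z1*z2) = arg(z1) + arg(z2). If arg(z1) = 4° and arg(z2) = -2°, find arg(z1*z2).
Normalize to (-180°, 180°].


arg(z1*z2) = 4° - 2° = 2°
Normalized to (-180°, 180°]: 2°

2°


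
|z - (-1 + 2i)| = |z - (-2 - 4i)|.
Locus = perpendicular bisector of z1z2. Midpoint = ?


Equal distances means the locus is the perpendicular bisector of z1 and z2.
Midpoint = ((-1+(-2))/2, (2+(-4))/2) = (-1.5000, -1.0000)

Perpendicular bisector through (-1.5000, -1.0000)


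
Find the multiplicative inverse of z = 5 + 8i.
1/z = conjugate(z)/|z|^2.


|z|^2 = 25+64 = 89
1/z = (5 - 8i)/89

1/z = 0.0562 - 0.0899i


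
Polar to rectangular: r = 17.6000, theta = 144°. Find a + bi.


a = 17.6000*cos(144°) = 17.6000*(-0.809017) = -14.2387
b = 17.6000*sin(144°) = 17.6000*0.587785 = 10.3450

-14.2387 + 10.3450i


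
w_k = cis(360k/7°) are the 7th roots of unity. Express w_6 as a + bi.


Angle = 360*6/7 = 308.5714°
a = cos(308.5714°) = 0.6235
b = sin(308.5714°) = -0.7818

0.6235 - 0.7818i


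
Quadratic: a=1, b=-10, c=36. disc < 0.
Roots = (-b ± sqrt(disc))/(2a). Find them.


disc = (-10)^2 - 4*1*36 = 100 - 144 = -44
sqrt(|disc|) = sqrt(44) = 6.6332
Real part = 10/(2*1) = 5.0000
Imag part = 6.6332/(2*1) = 3.3166

5.0000 ± 3.3166i


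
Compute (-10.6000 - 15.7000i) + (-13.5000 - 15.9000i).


Real: -10.6 - 13.5 = -24.1
Imag: -15.7 - 15.9 = -31.6

-24.1000 - 31.6000i


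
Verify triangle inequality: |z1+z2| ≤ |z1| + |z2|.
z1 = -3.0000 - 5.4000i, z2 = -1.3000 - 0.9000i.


|z1| = sqrt((-3)^2 + (-5.4)^2) = sqrt(38.16) = 6.1774
|z2| = sqrt((-1.3)^2 + (-0.9)^2) = sqrt(2.5) = 1.5811
z1+z2 = -4.3000 - 6.3000i
|z1+z2| = sqrt(58.18) = 7.6276
|z1|+|z2| = 6.1774 + 1.5811 = 7.7585

|z1+z2| = 7.6276 ≤ |z1|+|z2| = 7.7585 (verified)


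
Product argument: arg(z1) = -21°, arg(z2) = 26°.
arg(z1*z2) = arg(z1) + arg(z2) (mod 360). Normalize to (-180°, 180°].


arg(z1*z2) = -21° + 26° = 5°
Normalized to (-180°, 180°]: 5°

5°


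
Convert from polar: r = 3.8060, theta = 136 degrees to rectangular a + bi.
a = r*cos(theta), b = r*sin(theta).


a = 3.8060*cos(136°) = 3.8060*(-0.71934) = -2.7378
b = 3.8060*sin(136°) = 3.8060*0.69466 = 2.6439

-2.7378 + 2.6439i


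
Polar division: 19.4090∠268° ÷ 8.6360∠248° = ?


r = 19.4090 / 8.6360 = 2.2475
theta = 268° - 248° = 20° = 20° (mod 360)

2.2475 cis(20°)


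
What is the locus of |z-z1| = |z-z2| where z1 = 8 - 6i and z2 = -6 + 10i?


Equal distances means the locus is the perpendicular bisector of z1 and z2.
Midpoint = ((8+(-6))/2, (-6+10)/2) = (1.0000, 2.0000)

Perpendicular bisector through (1.0000, 2.0000)


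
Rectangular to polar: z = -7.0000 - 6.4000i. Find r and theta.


r = sqrt(49+40.96) = sqrt(89.96) = 9.4847
theta = atan2(-6.4, -7) = -137.5638 degrees

r = 9.4847, theta = -137.5638 degrees


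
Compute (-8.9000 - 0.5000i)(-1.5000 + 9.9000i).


Real = -8.9*(-1.5) - (-0.5)*9.9 = 13.35 - (-4.95) = 18.3
Imag = -8.9*9.9 - (1.5)*(-0.5) = -88.11 + 0.75 = -87.36

18.3000 - 87.3600i


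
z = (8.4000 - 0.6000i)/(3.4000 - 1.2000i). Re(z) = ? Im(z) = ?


Multiply by conjugate: (8.4000 - 0.6000i)(3.4000 + 1.2000i) / (3.4^2 + (-1.2)^2)
Numerator real = 8.4*3.4 - (0.6)*(-1.2) = 29.28
Numerator imag = -0.6*3.4 - 8.4*(-1.2) = 8.04
Denominator = 13
Re(z) = 29.28/13 = 2.2523
Im(z) = 8.04/13 = 0.6185

Re(z) = 2.2523, Im(z) = 0.6185


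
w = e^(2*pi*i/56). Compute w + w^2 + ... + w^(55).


With w = e^(2*pi*i/56), all 56 of the 56th roots of unity w^0 = 1, w, ..., w^(55) sum to 0: 1 + w + ... + w^(55) = (1 - w^56)/(1 - w) = 0 since w^56 = 1, w ≠ 1.
Removing the root 1: w + w^2 + ... + w^(55) = 0 - 1 = -1

Sum = -1


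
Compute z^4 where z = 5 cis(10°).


r^4 = 5^4 = 625
n*theta = 4*10° = 40° = 40° (mod 360)
a = 625*cos(40°) = 478.7778
b = 625*sin(40°) = 401.7423

625 cis(40°) = 478.7778 + 401.7423i


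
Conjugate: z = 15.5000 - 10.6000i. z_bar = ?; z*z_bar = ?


z_bar = 15.5000 + 10.6000i
z*z_bar = 15.5^2 + (-10.6)^2 = 240.25 + 112.36 = 352.61

z_bar = 15.5000 + 10.6000i, z*z_bar = 352.61


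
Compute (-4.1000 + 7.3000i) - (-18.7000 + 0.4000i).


Real: -4.1 + 18.7 = 14.6
Imag: 7.3 - 0.4 = 6.9

14.6000 + 6.9000i


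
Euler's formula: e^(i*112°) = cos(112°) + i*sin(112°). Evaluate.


cos(112°) = -0.3746
sin(112°) = 0.9272

e^(i*112°) = -0.3746 + 0.9272i


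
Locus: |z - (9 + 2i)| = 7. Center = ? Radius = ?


|z - z0| = r is a circle with center z0 and radius r.
Center = (9, 2), radius = 7

Circle with center (9, 2) and radius 7


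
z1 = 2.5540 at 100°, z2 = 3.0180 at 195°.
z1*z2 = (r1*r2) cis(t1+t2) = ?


r = 2.5540 * 3.0180 = 7.7080
theta = 100° + 195° = 295° = 295° (mod 360)

7.7080 cis(295°)


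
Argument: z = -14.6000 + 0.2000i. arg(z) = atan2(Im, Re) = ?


Re = -14.6, Im = 0.2
arg = atan2(0.2, -14.6) = 179.2152 degrees

arg(z) = 179.2152 degrees


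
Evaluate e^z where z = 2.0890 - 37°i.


e^2.0890 = 8.0768
cos(-37°) = 0.798636
sin(-37°) = -0.60182
Real = 8.0768*0.798636 = 6.4504
Imag = 8.0768*(-0.60182) = -4.8608

6.4504 - 4.8608i


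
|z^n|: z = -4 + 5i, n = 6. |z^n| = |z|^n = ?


|z| = sqrt(16+25) = sqrt(41) = 6.4031
|z^6| = |z|^6 = (sqrt(41))^6 = 41^3 = 68921

|z^6| = 68921


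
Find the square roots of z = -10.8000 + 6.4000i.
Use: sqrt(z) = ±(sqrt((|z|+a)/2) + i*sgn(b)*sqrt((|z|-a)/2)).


|z| = sqrt(116.64+40.96) = 12.5539
sqrt((|z|+a)/2) = sqrt((12.5539+(-10.8))/2) = sqrt(0.8769) = 0.9365
sqrt((|z|-a)/2) = sqrt((12.5539-(-10.8))/2) = sqrt(11.6769) = 3.4172

±(0.9365 + 3.4172i) i.e. 0.9365 + 3.4172i and -0.9365 - 3.4172i


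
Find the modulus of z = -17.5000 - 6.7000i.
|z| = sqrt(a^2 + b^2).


|z| = sqrt((-17.5)^2 + (-6.7)^2) = sqrt(306.25 + 44.89) = sqrt(351.14) = 18.7387

|z| = 18.7387


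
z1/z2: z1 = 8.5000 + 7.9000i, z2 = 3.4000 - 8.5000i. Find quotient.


Conjugate of z2 = 3.4000 + 8.5000i
Numerator: (8.5000 + 7.9000i)(3.4000 + 8.5000i) = -38.2500 + 99.1100i
Denominator: 3.4^2 + (-8.5)^2 = 83.81
Result = (-38.2500 + 99.1100i)/83.81

-0.4564 + 1.1826i


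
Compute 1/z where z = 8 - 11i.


|z|^2 = 64+121 = 185
1/z = (8 + 11i)/185

1/z = 0.0432 + 0.0595i


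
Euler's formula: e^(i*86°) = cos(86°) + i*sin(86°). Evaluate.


cos(86°) = 0.0698
sin(86°) = 0.9976

e^(i*86°) = 0.0698 + 0.9976i


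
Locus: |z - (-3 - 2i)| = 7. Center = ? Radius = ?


|z - z0| = r is a circle with center z0 and radius r.
Center = (-3, -2), radius = 7

Circle with center (-3, -2) and radius 7


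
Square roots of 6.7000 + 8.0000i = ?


|z| = sqrt(44.89+64) = 10.4350
sqrt((|z|+a)/2) = sqrt((10.4350+6.7)/2) = sqrt(8.5675) = 2.9270
sqrt((|z|-a)/2) = sqrt((10.4350-6.7)/2) = sqrt(1.8675) = 1.3666

±(2.9270 + 1.3666i) i.e. 2.9270 + 1.3666i and -2.9270 - 1.3666i


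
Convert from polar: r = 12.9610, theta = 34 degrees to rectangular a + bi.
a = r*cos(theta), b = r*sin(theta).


a = 12.9610*cos(34°) = 12.9610*0.82904 = 10.7452
b = 12.9610*sin(34°) = 12.9610*0.55919 = 7.2477

10.7452 + 7.2477i


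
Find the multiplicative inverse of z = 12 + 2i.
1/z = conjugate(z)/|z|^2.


|z|^2 = 144+4 = 148
1/z = (12 - 2i)/148

1/z = 0.0811 - 0.0135i


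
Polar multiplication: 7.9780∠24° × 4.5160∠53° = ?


r = 7.9780 * 4.5160 = 36.0286
theta = 24° + 53° = 77° = 77° (mod 360)

36.0286 cis(77°)


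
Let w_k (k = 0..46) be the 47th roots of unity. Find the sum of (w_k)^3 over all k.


The roots are w_k = w^k with w = e^(2*pi*i/47), and (w^k)^3 = (w^3)^k.
So S = 1 + u + u^2 + ... + u^(46) with u = w^3.
3 = 0*47 + 3, so 3 is not a multiple of 47: u = w^3 ≠ 1 (w is a primitive 47th root), while u^47 = (w^47)^3 = 1.
Geometric series: S = (1 - u^47)/(1 - u) = (1 - 1)/(1 - u) = 0

S = 0


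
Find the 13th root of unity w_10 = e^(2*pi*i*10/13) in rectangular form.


Angle = 360*10/13 = 276.9231°
a = cos(276.9231°) = 0.1205
b = sin(276.9231°) = -0.9927

0.1205 - 0.9927i


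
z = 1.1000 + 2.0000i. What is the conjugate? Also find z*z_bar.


z_bar = 1.1000 - 2.0000i
z*z_bar = 1.1^2 + 2^2 = 1.21 + 4 = 5.21

z_bar = 1.1000 - 2.0000i, z*z_bar = 5.21


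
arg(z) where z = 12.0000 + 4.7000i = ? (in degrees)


Re = 12, Im = 4.7
arg = atan2(4.7, 12) = 21.3886 degrees

arg(z) = 21.3886 degrees


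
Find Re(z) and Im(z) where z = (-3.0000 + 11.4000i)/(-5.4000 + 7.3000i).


Multiply by conjugate: (-3.0000 + 11.4000i)(-5.4000 - 7.3000i) / ((-5.4)^2 + 7.3^2)
Numerator real = -3*(-5.4) + 11.4*7.3 = 99.42
Numerator imag = 11.4*(-5.4) - (-3)*7.3 = -39.66
Denominator = 82.45
Re(z) = 99.42/82.45 = 1.2058
Im(z) = -39.66/82.45 = -0.4810

Re(z) = 1.2058, Im(z) = -0.4810


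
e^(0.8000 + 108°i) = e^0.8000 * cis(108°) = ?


e^0.8000 = 2.2255
cos(108°) = -0.309
sin(108°) = 0.95106
Real = 2.2255*(-0.309) = -0.6877
Imag = 2.2255*0.95106 = 2.1166

-0.6877 + 2.1166i


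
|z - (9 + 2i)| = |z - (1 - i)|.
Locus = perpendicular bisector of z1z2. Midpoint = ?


Equal distances means the locus is the perpendicular bisector of z1 and z2.
Midpoint = ((9+1)/2, (2+(-1))/2) = (5.0000, 0.5000)

Perpendicular bisector through (5.0000, 0.5000)


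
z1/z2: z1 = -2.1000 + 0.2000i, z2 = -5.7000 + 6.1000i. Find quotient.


Conjugate of z2 = -5.7000 - 6.1000i
Numerator: (-2.1000 + 0.2000i)(-5.7000 - 6.1000i) = 13.1900 + 11.6700i
Denominator: (-5.7)^2 + 6.1^2 = 69.7
Result = (13.1900 + 11.6700i)/69.7

0.1892 + 0.1674i


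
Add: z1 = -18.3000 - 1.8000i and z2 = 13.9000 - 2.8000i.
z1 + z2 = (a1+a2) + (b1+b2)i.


Real: -18.3 + 13.9 = -4.4
Imag: -1.8 - 2.8 = -4.6

-4.4000 - 4.6000i


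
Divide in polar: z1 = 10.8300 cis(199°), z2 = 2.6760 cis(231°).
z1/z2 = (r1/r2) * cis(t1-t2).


r = 10.8300 / 2.6760 = 4.0471
theta = 199° - 231° = -32° = 328° (mod 360)

4.0471 cis(328°)


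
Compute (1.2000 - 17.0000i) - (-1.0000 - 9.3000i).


Real: 1.2 + 1 = 2.2
Imag: -17 + 9.3 = -7.7

2.2000 - 7.7000i


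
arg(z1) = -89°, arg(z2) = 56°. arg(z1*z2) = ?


arg(z1*z2) = -89° + 56° = -33°
Normalized to (-180°, 180°]: -33°

-33°


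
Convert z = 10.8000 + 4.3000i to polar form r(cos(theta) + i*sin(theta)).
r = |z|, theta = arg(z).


r = sqrt(116.64+18.49) = sqrt(135.13) = 11.6245
theta = atan2(4.3, 10.8) = 21.7099 degrees

r = 11.6245, theta = 21.7099 degrees


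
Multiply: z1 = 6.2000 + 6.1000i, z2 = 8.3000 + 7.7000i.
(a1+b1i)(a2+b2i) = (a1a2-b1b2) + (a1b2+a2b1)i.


Real = 6.2*8.3 - 6.1*7.7 = 51.46 - 46.97 = 4.49
Imag = 6.2*7.7 + 8.3*6.1 = 47.74 + 50.63 = 98.37

4.4900 + 98.3700i


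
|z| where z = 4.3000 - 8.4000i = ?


|z| = sqrt(4.3^2 + (-8.4)^2) = sqrt(18.49 + 70.56) = sqrt(89.05) = 9.4366

|z| = 9.4366


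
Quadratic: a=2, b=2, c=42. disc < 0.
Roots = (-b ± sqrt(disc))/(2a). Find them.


disc = 2^2 - 4*2*42 = 4 - 336 = -332
sqrt(|disc|) = sqrt(332) = 18.2209
Real part = -2/(2*2) = -0.5000
Imag part = 18.2209/(2*2) = 4.5552

-0.5000 ± 4.5552i


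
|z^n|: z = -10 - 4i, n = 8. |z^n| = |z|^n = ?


|z| = sqrt(100+16) = sqrt(116) = 10.7703
|z^8| = |z|^8 = (sqrt(116))^8 = 116^4 = 181063936

|z^8| = 181063936


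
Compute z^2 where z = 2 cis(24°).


r^2 = 2^2 = 4
n*theta = 2*24° = 48° = 48° (mod 360)
a = 4*cos(48°) = 2.6765
b = 4*sin(48°) = 2.9726

4 cis(48°) = 2.6765 + 2.9726i


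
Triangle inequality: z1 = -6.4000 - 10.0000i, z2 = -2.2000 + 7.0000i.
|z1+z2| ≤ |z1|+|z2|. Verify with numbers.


|z1| = sqrt((-6.4)^2 + (-10)^2) = sqrt(140.96) = 11.8727
|z2| = sqrt((-2.2)^2 + 7^2) = sqrt(53.84) = 7.3376
z1+z2 = -8.6000 - 3.0000i
|z1+z2| = sqrt(82.96) = 9.1082
|z1|+|z2| = 11.8727 + 7.3376 = 19.2103

|z1+z2| = 9.1082 ≤ |z1|+|z2| = 19.2103 (verified)


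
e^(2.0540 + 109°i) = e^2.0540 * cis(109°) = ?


e^2.0540 = 7.7990
cos(109°) = -0.32557
sin(109°) = 0.94552
Real = 7.7990*(-0.32557) = -2.5391
Imag = 7.7990*0.94552 = 7.3741

-2.5391 + 7.3741i


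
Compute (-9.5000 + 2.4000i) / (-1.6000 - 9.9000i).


Conjugate of z2 = -1.6000 + 9.9000i
Numerator: (-9.5000 + 2.4000i)(-1.6000 + 9.9000i) = -8.5600 - 97.8900i
Denominator: (-1.6)^2 + (-9.9)^2 = 100.57
Result = (-8.5600 - 97.8900i)/100.57

-0.0851 - 0.9734i


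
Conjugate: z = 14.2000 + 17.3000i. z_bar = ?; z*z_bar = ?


z_bar = 14.2000 - 17.3000i
z*z_bar = 14.2^2 + 17.3^2 = 201.64 + 299.29 = 500.93

z_bar = 14.2000 - 17.3000i, z*z_bar = 500.93


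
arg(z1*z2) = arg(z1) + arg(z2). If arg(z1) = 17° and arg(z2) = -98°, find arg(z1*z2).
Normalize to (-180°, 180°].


arg(z1*z2) = 17° - 98° = -81°
Normalized to (-180°, 180°]: -81°

-81°


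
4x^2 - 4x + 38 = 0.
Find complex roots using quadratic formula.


disc = (-4)^2 - 4*4*38 = 16 - 608 = -592
sqrt(|disc|) = sqrt(592) = 24.3311
Real part = 4/(2*4) = 0.5000
Imag part = 24.3311/(2*4) = 3.0414

0.5000 ± 3.0414i


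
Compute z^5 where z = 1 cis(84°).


r^5 = 1^5 = 1
n*theta = 5*84° = 420° = 60° (mod 360)
a = 1*cos(60°) = 0.5000
b = 1*sin(60°) = 0.8660

1 cis(60°) = 0.5000 + 0.8660i


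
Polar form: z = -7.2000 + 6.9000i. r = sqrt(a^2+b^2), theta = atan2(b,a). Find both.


r = sqrt(51.84+47.61) = sqrt(99.45) = 9.9725
theta = atan2(6.9, -7.2) = 136.2189 degrees

r = 9.9725, theta = 136.2189 degrees


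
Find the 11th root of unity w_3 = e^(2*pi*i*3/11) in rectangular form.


Angle = 360*3/11 = 98.1818°
a = cos(98.1818°) = -0.1423
b = sin(98.1818°) = 0.9898

-0.1423 + 0.9898i


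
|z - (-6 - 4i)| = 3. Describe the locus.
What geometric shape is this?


|z - z0| = r is a circle with center z0 and radius r.
Center = (-6, -4), radius = 3

Circle with center (-6, -4) and radius 3


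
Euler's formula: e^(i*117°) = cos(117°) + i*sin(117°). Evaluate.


cos(117°) = -0.4540
sin(117°) = 0.8910

e^(i*117°) = -0.4540 + 0.8910i


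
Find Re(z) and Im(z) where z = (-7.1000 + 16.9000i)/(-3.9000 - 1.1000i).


Multiply by conjugate: (-7.1000 + 16.9000i)(-3.9000 + 1.1000i) / ((-3.9)^2 + (-1.1)^2)
Numerator real = -7.1*(-3.9) + 16.9*(-1.1) = 9.1
Numerator imag = 16.9*(-3.9) - (-7.1)*(-1.1) = -73.72
Denominator = 16.42
Re(z) = 9.1/16.42 = 0.5542
Im(z) = -73.72/16.42 = -4.4896

Re(z) = 0.5542, Im(z) = -4.4896


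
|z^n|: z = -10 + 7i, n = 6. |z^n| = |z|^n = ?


|z| = sqrt(100+49) = sqrt(149) = 12.2066
|z^6| = |z|^6 = (sqrt(149))^6 = 149^3 = 3307949

|z^6| = 3307949


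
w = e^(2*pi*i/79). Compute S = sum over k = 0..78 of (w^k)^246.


The roots are w_k = w^k with w = e^(2*pi*i/79), and (w^k)^246 = (w^246)^k.
So S = 1 + u + u^2 + ... + u^(78) with u = w^246.
246 = 3*79 + 9, so 246 is not a multiple of 79: u = (w^79)^3 * w^9 = w^9 ≠ 1 (w is a primitive 79th root), while u^79 = (w^79)^246 = 1.
Geometric series: S = (1 - u^79)/(1 - u) = (1 - 1)/(1 - u) = 0

S = 0


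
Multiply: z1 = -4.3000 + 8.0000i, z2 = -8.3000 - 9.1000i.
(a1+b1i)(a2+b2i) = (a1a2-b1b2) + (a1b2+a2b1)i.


Real = -4.3*(-8.3) - 8*(-9.1) = 35.69 - (-72.8) = 108.49
Imag = -4.3*(-9.1) - (8.3)*8 = 39.13 - (66.4) = -27.27

108.4900 - 27.2700i


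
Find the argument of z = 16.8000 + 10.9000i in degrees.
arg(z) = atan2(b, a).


Re = 16.8, Im = 10.9
arg = atan2(10.9, 16.8) = 32.9759 degrees

arg(z) = 32.9759 degrees


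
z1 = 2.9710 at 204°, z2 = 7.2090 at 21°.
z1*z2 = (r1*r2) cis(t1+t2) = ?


r = 2.9710 * 7.2090 = 21.4179
theta = 204° + 21° = 225° = 225° (mod 360)

21.4179 cis(225°)


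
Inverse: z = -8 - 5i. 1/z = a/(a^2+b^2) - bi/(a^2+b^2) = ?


|z|^2 = 64+25 = 89
1/z = (-8 + 5i)/89

1/z = -0.0899 + 0.0562i


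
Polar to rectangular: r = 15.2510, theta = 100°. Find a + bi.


a = 15.2510*cos(100°) = 15.2510*(-0.17365) = -2.6483
b = 15.2510*sin(100°) = 15.2510*0.98481 = 15.0193

-2.6483 + 15.0193i


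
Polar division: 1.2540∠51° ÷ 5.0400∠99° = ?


r = 1.2540 / 5.0400 = 0.2488
theta = 51° - 99° = -48° = 312° (mod 360)

0.2488 cis(312°)


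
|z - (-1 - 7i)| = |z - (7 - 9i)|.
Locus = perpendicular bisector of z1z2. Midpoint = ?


Equal distances means the locus is the perpendicular bisector of z1 and z2.
Midpoint = ((-1+7)/2, (-7+(-9))/2) = (3.0000, -8.0000)

Perpendicular bisector through (3.0000, -8.0000)


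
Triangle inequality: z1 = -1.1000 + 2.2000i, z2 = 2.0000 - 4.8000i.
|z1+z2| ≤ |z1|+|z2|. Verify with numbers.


|z1| = sqrt((-1.1)^2 + 2.2^2) = sqrt(6.05) = 2.4597
|z2| = sqrt(2^2 + (-4.8)^2) = sqrt(27.04) = 5.2000
z1+z2 = 0.9000 - 2.6000i
|z1+z2| = sqrt(7.57) = 2.7514
|z1|+|z2| = 2.4597 + 5.2000 = 7.6597

|z1+z2| = 2.7514 ≤ |z1|+|z2| = 7.6597 (verified)


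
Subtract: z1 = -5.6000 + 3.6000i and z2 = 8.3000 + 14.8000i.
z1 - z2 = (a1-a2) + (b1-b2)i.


Real: -5.6 - 8.3 = -13.9
Imag: 3.6 - 14.8 = -11.2

-13.9000 - 11.2000i


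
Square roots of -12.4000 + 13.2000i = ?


|z| = sqrt(153.76+174.24) = 18.1108
sqrt((|z|+a)/2) = sqrt((18.1108+(-12.4))/2) = sqrt(2.8554) = 1.6898
sqrt((|z|-a)/2) = sqrt((18.1108-(-12.4))/2) = sqrt(15.2554) = 3.9058

±(1.6898 + 3.9058i) i.e. 1.6898 + 3.9058i and -1.6898 - 3.9058i


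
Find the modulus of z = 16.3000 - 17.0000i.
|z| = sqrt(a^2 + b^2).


|z| = sqrt(16.3^2 + (-17)^2) = sqrt(265.69 + 289) = sqrt(554.69) = 23.5519

|z| = 23.5519


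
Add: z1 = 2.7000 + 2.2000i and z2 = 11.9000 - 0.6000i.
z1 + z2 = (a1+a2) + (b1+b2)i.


Real: 2.7 + 11.9 = 14.6
Imag: 2.2 - 0.6 = 1.6

14.6000 + 1.6000i


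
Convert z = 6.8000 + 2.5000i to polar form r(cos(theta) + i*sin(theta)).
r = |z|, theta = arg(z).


r = sqrt(46.24+6.25) = sqrt(52.49) = 7.2450
theta = atan2(2.5, 6.8) = 20.1858 degrees

r = 7.2450, theta = 20.1858 degrees


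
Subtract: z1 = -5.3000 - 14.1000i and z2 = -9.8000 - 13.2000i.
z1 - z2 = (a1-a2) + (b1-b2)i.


Real: -5.3 + 9.8 = 4.5
Imag: -14.1 + 13.2 = -0.9

4.5000 - 0.9000i


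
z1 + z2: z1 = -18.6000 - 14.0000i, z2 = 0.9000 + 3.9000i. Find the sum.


Real: -18.6 + 0.9 = -17.7
Imag: -14 + 3.9 = -10.1

-17.7000 - 10.1000i


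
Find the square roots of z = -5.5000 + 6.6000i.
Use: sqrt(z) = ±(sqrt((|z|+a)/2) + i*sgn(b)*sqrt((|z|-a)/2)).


|z| = sqrt(30.25+43.56) = 8.5913
sqrt((|z|+a)/2) = sqrt((8.5913+(-5.5))/2) = sqrt(1.5456) = 1.2432
sqrt((|z|-a)/2) = sqrt((8.5913-(-5.5))/2) = sqrt(7.0456) = 2.6544

±(1.2432 + 2.6544i) i.e. 1.2432 + 2.6544i and -1.2432 - 2.6544i


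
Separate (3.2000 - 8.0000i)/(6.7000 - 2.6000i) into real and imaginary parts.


Multiply by conjugate: (3.2000 - 8.0000i)(6.7000 + 2.6000i) / (6.7^2 + (-2.6)^2)
Numerator real = 3.2*6.7 - (8)*(-2.6) = 42.24
Numerator imag = -8*6.7 - 3.2*(-2.6) = -45.28
Denominator = 51.65
Re(z) = 42.24/51.65 = 0.8178
Im(z) = -45.28/51.65 = -0.8767

Re(z) = 0.8178, Im(z) = -0.8767


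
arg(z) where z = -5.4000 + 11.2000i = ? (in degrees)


Re = -5.4, Im = 11.2
arg = atan2(11.2, -5.4) = 115.7407 degrees

arg(z) = 115.7407 degrees


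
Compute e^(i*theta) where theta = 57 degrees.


cos(57°) = 0.5446
sin(57°) = 0.8387

e^(i*57°) = 0.5446 + 0.8387i


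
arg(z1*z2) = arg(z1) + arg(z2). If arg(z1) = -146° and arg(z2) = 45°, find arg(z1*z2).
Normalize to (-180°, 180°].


arg(z1*z2) = -146° + 45° = -101°
Normalized to (-180°, 180°]: -101°

-101°


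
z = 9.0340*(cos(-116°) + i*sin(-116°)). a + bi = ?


a = 9.0340*cos(-116°) = 9.0340*(-0.43837) = -3.9602
b = 9.0340*sin(-116°) = 9.0340*(-0.89879) = -8.1197

-3.9602 - 8.1197i


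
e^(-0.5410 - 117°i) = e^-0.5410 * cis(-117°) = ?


e^-0.5410 = 0.5822
cos(-117°) = -0.454
sin(-117°) = -0.891
Real = 0.5822*(-0.454) = -0.2643
Imag = 0.5822*(-0.891) = -0.5187

-0.2643 - 0.5187i


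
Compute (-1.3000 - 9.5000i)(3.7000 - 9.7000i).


Real = -1.3*3.7 - (-9.5)*(-9.7) = -4.81 - 92.15 = -96.96
Imag = -1.3*(-9.7) + 3.7*(-9.5) = 12.61 - (35.15) = -22.54

-96.9600 - 22.5400i


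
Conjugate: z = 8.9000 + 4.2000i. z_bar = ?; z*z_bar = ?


z_bar = 8.9000 - 4.2000i
z*z_bar = 8.9^2 + 4.2^2 = 79.21 + 17.64 = 96.85

z_bar = 8.9000 - 4.2000i, z*z_bar = 96.85


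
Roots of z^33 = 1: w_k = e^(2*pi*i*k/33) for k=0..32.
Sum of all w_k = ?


The sum of all 33th roots of unity is 0.
Geometric series: (1 - w^33)/(1 - w) = (1-1)/(1-w) = 0 since w^33 = 1, w ≠ 1.
Alternatively: coefficient of z^32 in z^33 - 1 is 0.

0


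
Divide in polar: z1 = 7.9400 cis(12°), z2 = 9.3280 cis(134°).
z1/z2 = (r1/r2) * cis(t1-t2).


r = 7.9400 / 9.3280 = 0.8512
theta = 12° - 134° = -122° = 238° (mod 360)

0.8512 cis(238°)


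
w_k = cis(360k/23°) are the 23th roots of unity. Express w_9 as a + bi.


Angle = 360*9/23 = 140.8696°
a = cos(140.8696°) = -0.7757
b = sin(140.8696°) = 0.6311

-0.7757 + 0.6311i


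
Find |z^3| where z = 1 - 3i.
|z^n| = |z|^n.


|z| = sqrt(1+9) = sqrt(10) = 3.1623
|z^3| = |z|^3 = (sqrt(10))^3 = 10*sqrt(10)

|z^3| = 10*sqrt(10) ≈ 31.6228


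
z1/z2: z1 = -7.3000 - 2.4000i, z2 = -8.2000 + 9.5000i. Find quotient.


Conjugate of z2 = -8.2000 - 9.5000i
Numerator: (-7.3000 - 2.4000i)(-8.2000 - 9.5000i) = 37.0600 + 89.0300i
Denominator: (-8.2)^2 + 9.5^2 = 157.49
Result = (37.0600 + 89.0300i)/157.49

0.2353 + 0.5653i


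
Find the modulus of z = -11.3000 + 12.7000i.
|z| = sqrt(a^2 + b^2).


|z| = sqrt((-11.3)^2 + 12.7^2) = sqrt(127.69 + 161.29) = sqrt(288.98) = 16.9994

|z| = 16.9994


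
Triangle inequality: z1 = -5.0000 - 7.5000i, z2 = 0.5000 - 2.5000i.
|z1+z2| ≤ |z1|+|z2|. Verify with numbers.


|z1| = sqrt((-5)^2 + (-7.5)^2) = sqrt(81.25) = 9.0139
|z2| = sqrt(0.5^2 + (-2.5)^2) = sqrt(6.5) = 2.5495
z1+z2 = -4.5000 - 10.0000i
|z1+z2| = sqrt(120.25) = 10.9659
|z1|+|z2| = 9.0139 + 2.5495 = 11.5634

|z1+z2| = 10.9659 ≤ |z1|+|z2| = 11.5634 (verified)


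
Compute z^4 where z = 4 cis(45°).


r^4 = 4^4 = 256
n*theta = 4*45° = 180° = 180° (mod 360)
a = 256*cos(180°) = -256.0000
b = 256*sin(180°) = 0

256 cis(180°) = -256.0000 + 0i


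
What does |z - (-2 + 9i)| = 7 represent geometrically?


|z - z0| = r is a circle with center z0 and radius r.
Center = (-2, 9), radius = 7

Circle with center (-2, 9) and radius 7


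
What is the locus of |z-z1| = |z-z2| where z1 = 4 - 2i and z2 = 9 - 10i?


Equal distances means the locus is the perpendicular bisector of z1 and z2.
Midpoint = ((4+9)/2, (-2+(-10))/2) = (6.5000, -6.0000)

Perpendicular bisector through (6.5000, -6.0000)


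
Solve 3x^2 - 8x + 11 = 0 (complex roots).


disc = (-8)^2 - 4*3*11 = 64 - 132 = -68
sqrt(|disc|) = sqrt(68) = 8.2462
Real part = 8/(2*3) = 1.3333
Imag part = 8.2462/(2*3) = 1.3744

1.3333 ± 1.3744i


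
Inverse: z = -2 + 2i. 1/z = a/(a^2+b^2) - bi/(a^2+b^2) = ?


|z|^2 = 4+4 = 8
1/z = (-2 - 2i)/8

1/z = -0.2500 - 0.2500i


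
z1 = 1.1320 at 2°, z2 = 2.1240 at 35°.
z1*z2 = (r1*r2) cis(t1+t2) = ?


r = 1.1320 * 2.1240 = 2.4044
theta = 2° + 35° = 37° = 37° (mod 360)

2.4044 cis(37°)


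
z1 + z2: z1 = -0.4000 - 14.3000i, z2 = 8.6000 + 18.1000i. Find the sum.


Real: -0.4 + 8.6 = 8.2
Imag: -14.3 + 18.1 = 3.8

8.2000 + 3.8000i


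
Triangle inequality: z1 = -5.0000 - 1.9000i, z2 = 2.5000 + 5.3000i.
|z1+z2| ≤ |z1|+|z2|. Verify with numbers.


|z1| = sqrt((-5)^2 + (-1.9)^2) = sqrt(28.61) = 5.3488
|z2| = sqrt(2.5^2 + 5.3^2) = sqrt(34.34) = 5.8600
z1+z2 = -2.5000 + 3.4000i
|z1+z2| = sqrt(17.81) = 4.2202
|z1|+|z2| = 5.3488 + 5.8600 = 11.2088

|z1+z2| = 4.2202 ≤ |z1|+|z2| = 11.2088 (verified)


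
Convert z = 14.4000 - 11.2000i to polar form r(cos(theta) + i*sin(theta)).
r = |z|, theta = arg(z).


r = sqrt(207.36+125.44) = sqrt(332.8) = 18.2428
theta = atan2(-11.2, 14.4) = -37.8750 degrees

r = 18.2428, theta = -37.8750 degrees


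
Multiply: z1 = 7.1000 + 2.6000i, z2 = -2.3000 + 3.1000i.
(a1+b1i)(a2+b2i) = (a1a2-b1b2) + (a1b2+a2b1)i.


Real = 7.1*(-2.3) - 2.6*3.1 = -16.33 - 8.06 = -24.39
Imag = 7.1*3.1 - (2.3)*2.6 = 22.01 - (5.98) = 16.03

-24.3900 + 16.0300i


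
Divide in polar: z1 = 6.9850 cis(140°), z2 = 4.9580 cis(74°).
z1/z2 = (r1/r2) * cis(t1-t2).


r = 6.9850 / 4.9580 = 1.4088
theta = 140° - 74° = 66° = 66° (mod 360)

1.4088 cis(66°)


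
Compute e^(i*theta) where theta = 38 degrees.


cos(38°) = 0.7880
sin(38°) = 0.6157

e^(i*38°) = 0.7880 + 0.6157i


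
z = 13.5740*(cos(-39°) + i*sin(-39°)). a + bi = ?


a = 13.5740*cos(-39°) = 13.5740*0.77715 = 10.5490
b = 13.5740*sin(-39°) = 13.5740*(-0.62932) = -8.5424

10.5490 - 8.5424i


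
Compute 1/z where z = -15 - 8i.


|z|^2 = 225+64 = 289
1/z = (-15 + 8i)/289

1/z = -0.0519 + 0.0277i


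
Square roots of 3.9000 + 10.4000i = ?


|z| = sqrt(15.21+108.16) = 11.1072
sqrt((|z|+a)/2) = sqrt((11.1072+3.9)/2) = sqrt(7.5036) = 2.7393
sqrt((|z|-a)/2) = sqrt((11.1072-3.9)/2) = sqrt(3.6036) = 1.8983

±(2.7393 + 1.8983i) i.e. 2.7393 + 1.8983i and -2.7393 - 1.8983i


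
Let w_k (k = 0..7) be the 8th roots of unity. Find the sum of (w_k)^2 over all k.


The roots are w_k = w^k with w = e^(2*pi*i/8), and (w^k)^2 = (w^2)^k.
So S = 1 + u + u^2 + ... + u^(7) with u = w^2.
2 = 0*8 + 2, so 2 is not a multiple of 8: u = w^2 ≠ 1 (w is a primitive 8th root), while u^8 = (w^8)^2 = 1.
Geometric series: S = (1 - u^8)/(1 - u) = (1 - 1)/(1 - u) = 0

S = 0


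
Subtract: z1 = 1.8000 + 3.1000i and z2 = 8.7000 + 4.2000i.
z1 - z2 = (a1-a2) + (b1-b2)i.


Real: 1.8 - 8.7 = -6.9
Imag: 3.1 - 4.2 = -1.1

-6.9000 - 1.1000i


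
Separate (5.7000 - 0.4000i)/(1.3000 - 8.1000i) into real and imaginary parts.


Multiply by conjugate: (5.7000 - 0.4000i)(1.3000 + 8.1000i) / (1.3^2 + (-8.1)^2)
Numerator real = 5.7*1.3 - (0.4)*(-8.1) = 10.65
Numerator imag = -0.4*1.3 - 5.7*(-8.1) = 45.65
Denominator = 67.3
Re(z) = 10.65/67.3 = 0.1582
Im(z) = 45.65/67.3 = 0.6783

Re(z) = 0.1582, Im(z) = 0.6783


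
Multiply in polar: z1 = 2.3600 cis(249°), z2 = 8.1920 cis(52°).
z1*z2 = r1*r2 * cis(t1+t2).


r = 2.3600 * 8.1920 = 19.3331
theta = 249° + 52° = 301° = 301° (mod 360)

19.3331 cis(301°)


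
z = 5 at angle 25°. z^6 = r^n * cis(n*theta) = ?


r^6 = 5^6 = 15625
n*theta = 6*25° = 150° = 150° (mod 360)
a = 15625*cos(150°) = -13531.6469
b = 15625*sin(150°) = 7812.5000

15625 cis(150°) = -13531.6469 + 7812.5000i
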